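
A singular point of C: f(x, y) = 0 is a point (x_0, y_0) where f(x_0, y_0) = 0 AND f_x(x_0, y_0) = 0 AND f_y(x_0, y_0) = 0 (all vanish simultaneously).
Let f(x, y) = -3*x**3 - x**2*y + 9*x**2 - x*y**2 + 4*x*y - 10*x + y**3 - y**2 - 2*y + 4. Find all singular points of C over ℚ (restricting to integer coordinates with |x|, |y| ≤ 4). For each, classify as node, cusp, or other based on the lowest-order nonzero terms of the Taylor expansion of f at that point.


Singular points: {(1, 1)}; classification: node.

Compute partial derivatives:
  f_x = -9*x**2 - 2*x*y + 18*x - y**2 + 4*y - 10.
  f_y = -x**2 - 2*x*y + 4*x + 3*y**2 - 2*y - 2.
Scan x_0 ∈ {−4, ..., 4}. For each x_0, f_y(x_0, y) is a polynomial in y; find its integer roots y ∈ {−4, ..., 4}, then test f_x and f at those candidates.
  x = -4: f_y(-4, y) = 3*y**2 + 6*y - 34; no integer root y with |y| ≤ 4.
  x = -3: f_y(-3, y) = 3*y**2 + 4*y - 23; no integer root y with |y| ≤ 4.
  x = -2: f_y(-2, y) = 3*y**2 + 2*y - 14; no integer root y with |y| ≤ 4.
  x = -1: f_y(-1, y) = 3*y**2 - 7; no integer root y with |y| ≤ 4.
  x = 0: f_y(0, y) = 3*y**2 - 2*y - 2; no integer root y with |y| ≤ 4.
  x = 1: f_y(1, y) = 3*y**2 - 4*y + 1; vanishes at y ∈ {1}. (1, 1): f_x = 0, f = 0 — SINGULAR.
  x = 2: f_y(2, y) = 3*y**2 - 6*y + 2; no integer root y with |y| ≤ 4.
  x = 3: f_y(3, y) = 3*y**2 - 8*y + 1; no integer root y with |y| ≤ 4.
  x = 4: f_y(4, y) = 3*y**2 - 10*y - 2; no integer root y with |y| ≤ 4.
Only singular point on the grid: (1, 1).
Classify: substitute x = 1 + u, y = 1 + v and expand: f = -3*u**3 - u**2*v - u**2 - u*v**2 + v**3 + v**2.
No constant or linear terms (consistent with a singular point). Quadratic part: -u**2 + v**2. Cubic part: -3*u**3 - u**2*v - u*v**2 + v**3.
The quadratic part v**2 - u**2 = (v − u)(v + u) splits into two distinct linear factors, so there are two distinct tangent lines y − 1 = ±(x − 1) — this is a node (ordinary double point).
Classification: node.


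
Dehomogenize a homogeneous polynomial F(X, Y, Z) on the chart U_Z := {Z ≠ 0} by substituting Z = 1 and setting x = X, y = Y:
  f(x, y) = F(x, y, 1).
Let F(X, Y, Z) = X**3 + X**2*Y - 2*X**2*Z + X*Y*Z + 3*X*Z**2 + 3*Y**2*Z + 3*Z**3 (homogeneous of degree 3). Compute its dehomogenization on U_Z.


f(x, y) = x**3 + x**2*y - 2*x**2 + x*y + 3*x + 3*y**2 + 3

On U_Z we set Z = 1. Each monomial c·X^i·Y^j·Z^k in F becomes c·x^i·y^j·1^k = c·x^i·y^j.
Substituting Z = 1: F(X, Y, 1) = x**3 + x**2*y - 2*x**2 + x*y + 3*x + 3*y**2 + 3.
Note: deg(f) ≤ deg(F) = 3; strict inequality happens when F is divisible by Z (lost terms).


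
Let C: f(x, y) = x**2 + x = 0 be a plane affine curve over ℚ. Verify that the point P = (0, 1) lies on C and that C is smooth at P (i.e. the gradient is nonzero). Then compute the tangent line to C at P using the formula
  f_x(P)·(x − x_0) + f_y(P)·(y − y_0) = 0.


Tangent line at P: x = 0.

Step 1: f(0, 1) = 0, so P lies on C.
Step 2: partial derivatives
  f_x(x, y) = 2*x + 1, f_y(x, y) = 0.
  f_x(P) = 1, f_y(P) = 0 (gradient nonzero, so P is smooth).
Step 3: tangent line at P: 1·(x − 0) + 0·(y − 1) = 0.
Expanding: x = 0.


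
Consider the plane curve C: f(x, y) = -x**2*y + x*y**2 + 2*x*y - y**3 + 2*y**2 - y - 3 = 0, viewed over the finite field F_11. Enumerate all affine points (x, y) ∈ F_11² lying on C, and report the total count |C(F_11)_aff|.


Affine F_11-points: {(2, 5), (3, 9), (5, 5), (6, 3), (8, 9), (10, 3)}; count = 6.

For each of the 121 pairs (x, y) ∈ F_11², evaluate f(x, y) mod 11. Record the zeros.
  x = 0: [0↦8, 1↦8, 2↦6, 3↦7, 4↦5, 5↦5, 6↦1, 7↦9, 8↦1, 9↦4, 10↦1]  zeros at y ∈ ∅
  x = 1: [0↦8, 1↦10, 2↦1, 3↦8, 4↦3, 5↦2, 6↦10, 7↦10, 8↦7, 9↦6, 10↦1]  zeros at y ∈ ∅
  x = 2: [0↦8, 1↦10, 2↦3, 3↦3, 4↦4, 5↦0, 6↦7, 7↦8, 8↦8, 9↦1, 10↦3]  zeros at y ∈ {5}
  x = 3: [0↦8, 1↦8, 2↦1, 3↦3, 4↦8, 5↦10, 6↦3, 7↦3, 8↦4, 9↦0, 10↦7]  zeros at y ∈ {9}
  x = 4: [0↦8, 1↦4, 2↦6, 3↦8, 4↦4, 5↦10, 6↦9, 7↦6, 8↦6, 9↦3, 10↦2]  zeros at y ∈ ∅
  x = 5: [0↦8, 1↦9, 2↦7, 3↦7, 4↦3, 5↦0, 6↦3, 7↦6, 8↦3, 9↦10, 10↦10]  zeros at y ∈ {5}
  x = 6: [0↦8, 1↦1, 2↦4, 3↦0, 4↦5, 5↦2, 6↦7, 7↦3, 8↦6, 9↦10, 10↦9]  zeros at y ∈ {3}
  x = 7: [0↦8, 1↦2, 2↦8, 3↦9, 4↦10, 5↦5, 6↦10, 7↦8, 8↦4, 9↦3, 10↦10]  zeros at y ∈ ∅
  x = 8: [0↦8, 1↦1, 2↦8, 3↦1, 4↦7, 5↦9, 6↦1, 7↦10, 8↦8, 9↦0, 10↦2]  zeros at y ∈ {9}
  x = 9: [0↦8, 1↦9, 2↦4, 3↦9, 4↦7, 5↦3, 6↦2, 7↦9, 8↦7, 9↦1, 10↦7]  zeros at y ∈ ∅
  x = 10: [0↦8, 1↦4, 2↦7, 3↦0, 4↦10, 5↦9, 6↦2, 7↦5, 8↦1, 9↦6, 10↦3]  zeros at y ∈ {3}
Collecting zeros: affine points = {(2, 5), (3, 9), (5, 5), (6, 3), (8, 9), (10, 3)}.
Total count |C(F_11)_aff| = 6.


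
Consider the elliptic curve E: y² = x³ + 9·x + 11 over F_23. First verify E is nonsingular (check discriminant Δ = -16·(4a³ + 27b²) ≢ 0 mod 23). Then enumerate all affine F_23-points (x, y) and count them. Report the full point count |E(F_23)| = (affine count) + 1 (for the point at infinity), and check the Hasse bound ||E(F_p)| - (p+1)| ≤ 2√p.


Affine points = {(7, 7), (7, 16), (9, 4), (9, 19), (13, 5), (13, 18), (14, 11), (14, 12), (15, 5), (15, 18), (18, 5), (18, 18), (19, 7), (19, 16), (20, 7), (20, 16), (21, 10), (21, 13), (22, 1), (22, 22)}; affine count = 20; |E(F_23)| = 21.

Discriminant check: Δ ∝ 4a³ + 27b² = 4·9³ + 27·11² = 4·729 + 27·121 ≡ 19 (mod 23). Nonzero ⇒ E is nonsingular.
For each x ∈ F_23, compute rhs = x³ + 9·x + 11 mod 23, then count y ∈ F_23 with y² ≡ rhs.
  x = 0: rhs = 11, matching y values: none (0 points).
  x = 1: rhs = 21, matching y values: none (0 points).
  x = 2: rhs = 14, matching y values: none (0 points).
  x = 3: rhs = 19, matching y values: none (0 points).
  x = 4: rhs = 19, matching y values: none (0 points).
  x = 5: rhs = 20, matching y values: none (0 points).
  x = 6: rhs = 5, matching y values: none (0 points).
  x = 7: rhs = 3, matching y values: 7, 16 (2 points).
  x = 8: rhs = 20, matching y values: none (0 points).
  x = 9: rhs = 16, matching y values: 4, 19 (2 points).
  x = 10: rhs = 20, matching y values: none (0 points).
  x = 11: rhs = 15, matching y values: none (0 points).
  x = 12: rhs = 7, matching y values: none (0 points).
  x = 13: rhs = 2, matching y values: 5, 18 (2 points).
  x = 14: rhs = 6, matching y values: 11, 12 (2 points).
  x = 15: rhs = 2, matching y values: 5, 18 (2 points).
  x = 16: rhs = 19, matching y values: none (0 points).
  x = 17: rhs = 17, matching y values: none (0 points).
  x = 18: rhs = 2, matching y values: 5, 18 (2 points).
  x = 19: rhs = 3, matching y values: 7, 16 (2 points).
  x = 20: rhs = 3, matching y values: 7, 16 (2 points).
  x = 21: rhs = 8, matching y values: 10, 13 (2 points).
  x = 22: rhs = 1, matching y values: 1, 22 (2 points).
Total affine count: 20.
Full point count |E(F_23)| = 20 + 1 = 21.
Hasse bound: |21 − (23+1)| = |-3| = 3 ≤ 2√23 ≈ 9.5917 ✓.


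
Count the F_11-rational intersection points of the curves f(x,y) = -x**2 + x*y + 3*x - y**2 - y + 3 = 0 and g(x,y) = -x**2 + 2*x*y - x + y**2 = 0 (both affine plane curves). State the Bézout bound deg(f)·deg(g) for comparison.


Common zeros: {(1, 4), (6, 4)}; count = 2; Bézout bound = 4.

deg(f) = 2, deg(g) = 2, so Bézout bound = 4.
Scan x ∈ F_11. For each x, list the y ∈ F_11 with f(x, y) ≡ 0 and those with g(x, y) ≡ 0 (mod 11); the common zeros in that column are the intersection.
  x = 0: f ≡ 0 at y ∈ ∅; g ≡ 0 at y ∈ {0}; common: ∅.
  x = 1: f ≡ 0 at y ∈ {4, 7}; g ≡ 0 at y ∈ {4, 5}; common: {4}.
  x = 2: f ≡ 0 at y ∈ ∅; g ≡ 0 at y ∈ ∅; common: ∅.
  x = 3: f ≡ 0 at y ∈ {3, 10}; g ≡ 0 at y ∈ ∅; common: ∅.
  x = 4: f ≡ 0 at y ∈ {5, 9}; g ≡ 0 at y ∈ {1, 2}; common: ∅.
  x = 5: f ≡ 0 at y ∈ ∅; g ≡ 0 at y ∈ {6}; common: ∅.
  x = 6: f ≡ 0 at y ∈ {1, 4}; g ≡ 0 at y ∈ {4, 6}; common: {4}.
  x = 7: f ≡ 0 at y ∈ ∅; g ≡ 0 at y ∈ ∅; common: ∅.
  x = 8: f ≡ 0 at y ∈ {9}; g ≡ 0 at y ∈ {1, 5}; common: ∅.
  x = 9: f ≡ 0 at y ∈ {1, 7}; g ≡ 0 at y ∈ ∅; common: ∅.
  x = 10: f ≡ 0 at y ∈ {10}; g ≡ 0 at y ∈ {0, 2}; common: ∅.
Collecting: common zeros = {(1, 4), (6, 4)}, so the count is 2.
Comparison with the Bézout bound: 2 ≤ 4 = deg(f)·deg(g), as expected for curves with no common component (the affine F_11-count falls short of the bound because intersections may lie at infinity, over extension fields, or carry multiplicity).


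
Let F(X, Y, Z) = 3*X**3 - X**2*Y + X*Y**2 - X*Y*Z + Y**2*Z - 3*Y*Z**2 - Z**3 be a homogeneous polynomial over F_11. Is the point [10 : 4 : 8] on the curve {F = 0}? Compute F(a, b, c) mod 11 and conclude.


F(10,4,8) ≡ 1 (mod 11); P is NOT on the curve.

Evaluate F(10, 4, 8) term-by-term (mod 11).
  3*X**3 ↦ 3·1000·1·1 = 3000
  -X**2*Y ↦ -1·100·4·1 = -400
  X*Y**2 ↦ 1·10·16·1 = 160
  -X*Y*Z ↦ -1·10·4·8 = -320
  Y**2*Z ↦ 1·1·16·8 = 128
  -3*Y*Z**2 ↦ -3·1·4·64 = -768
  -Z**3 ↦ -1·1·1·512 = -512
Sum: F(10, 4, 8) = (3000) + (-400) + (160) + (-320) + (128) + (-768) + (-512) = 1288.
Reducing mod 11: 1288 ≡ 1 (mod 11).
Since F(a, b, c) ≡ 1 ≠ 0 (mod 11), P does NOT lie on the curve.


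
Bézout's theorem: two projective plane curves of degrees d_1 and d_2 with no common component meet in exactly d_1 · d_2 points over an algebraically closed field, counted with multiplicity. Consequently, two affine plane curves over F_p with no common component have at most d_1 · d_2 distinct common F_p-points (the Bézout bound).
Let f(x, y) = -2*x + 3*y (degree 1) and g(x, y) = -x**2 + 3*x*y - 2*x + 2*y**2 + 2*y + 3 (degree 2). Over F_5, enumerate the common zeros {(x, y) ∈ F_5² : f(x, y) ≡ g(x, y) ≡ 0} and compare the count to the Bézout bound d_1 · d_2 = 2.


Common zeros: {(4, 1)}; count = 1; Bézout bound = 2.

deg(f) = 1, deg(g) = 2, so Bézout bound = 2.
Scan x ∈ F_5. For each x, list the y ∈ F_5 with f(x, y) ≡ 0 and those with g(x, y) ≡ 0 (mod 5); the common zeros in that column are the intersection.
  x = 0: f ≡ 0 at y ∈ {0}; g ≡ 0 at y ∈ {2}; common: ∅.
  x = 1: f ≡ 0 at y ∈ {4}; g ≡ 0 at y ∈ {0}; common: ∅.
  x = 2: f ≡ 0 at y ∈ {3}; g ≡ 0 at y ∈ {0, 1}; common: ∅.
  x = 3: f ≡ 0 at y ∈ {2}; g ≡ 0 at y ∈ ∅; common: ∅.
  x = 4: f ≡ 0 at y ∈ {1}; g ≡ 0 at y ∈ {1, 2}; common: {1}.
Collecting: common zeros = {(4, 1)}, so the count is 1.
Comparison with the Bézout bound: 1 ≤ 2 = deg(f)·deg(g), as expected for curves with no common component (the affine F_5-count falls short of the bound because intersections may lie at infinity, over extension fields, or carry multiplicity).


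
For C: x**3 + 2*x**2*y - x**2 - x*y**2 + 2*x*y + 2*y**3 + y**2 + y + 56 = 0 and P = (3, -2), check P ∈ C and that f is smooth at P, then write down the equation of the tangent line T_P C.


Tangent line at P: -11*x + 57*y + 147 = 0.

Step 1: f(3, -2) = 0, so P lies on C.
Step 2: partial derivatives
  f_x(x, y) = 3*x**2 + 4*x*y - 2*x - y**2 + 2*y, f_y(x, y) = 2*x**2 - 2*x*y + 2*x + 6*y**2 + 2*y + 1.
  f_x(P) = -11, f_y(P) = 57 (gradient nonzero, so P is smooth).
Step 3: tangent line at P: -11·(x − 3) + 57·(y − -2) = 0.
Expanding: -11*x + 57*y + 147 = 0.


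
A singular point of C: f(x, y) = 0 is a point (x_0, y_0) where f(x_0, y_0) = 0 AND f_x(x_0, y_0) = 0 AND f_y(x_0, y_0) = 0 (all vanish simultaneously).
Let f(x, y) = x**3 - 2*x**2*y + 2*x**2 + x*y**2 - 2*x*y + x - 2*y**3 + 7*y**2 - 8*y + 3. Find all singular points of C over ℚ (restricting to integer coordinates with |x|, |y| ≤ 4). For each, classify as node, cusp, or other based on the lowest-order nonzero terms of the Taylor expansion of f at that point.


Singular points: {(0, 1)}; classification: cusp.

Compute partial derivatives:
  f_x = 3*x**2 - 4*x*y + 4*x + y**2 - 2*y + 1.
  f_y = -2*x**2 + 2*x*y - 2*x - 6*y**2 + 14*y - 8.
Scan x_0 ∈ {−4, ..., 4}. For each x_0, f_y(x_0, y) is a polynomial in y; find its integer roots y ∈ {−4, ..., 4}, then test f_x and f at those candidates.
  x = -4: f_y(-4, y) = -6*y**2 + 6*y - 32; no integer root y with |y| ≤ 4.
  x = -3: f_y(-3, y) = -6*y**2 + 8*y - 20; no integer root y with |y| ≤ 4.
  x = -2: f_y(-2, y) = -6*y**2 + 10*y - 12; no integer root y with |y| ≤ 4.
  x = -1: f_y(-1, y) = -6*y**2 + 12*y - 8; no integer root y with |y| ≤ 4.
  x = 0: f_y(0, y) = -6*y**2 + 14*y - 8; vanishes at y ∈ {1}. (0, 1): f_x = 0, f = 0 — SINGULAR.
  x = 1: f_y(1, y) = -6*y**2 + 16*y - 12; no integer root y with |y| ≤ 4.
  x = 2: f_y(2, y) = -6*y**2 + 18*y - 20; no integer root y with |y| ≤ 4.
  x = 3: f_y(3, y) = -6*y**2 + 20*y - 32; no integer root y with |y| ≤ 4.
  x = 4: f_y(4, y) = -6*y**2 + 22*y - 48; no integer root y with |y| ≤ 4.
Only singular point on the grid: (0, 1).
Classify: substitute x = 0 + u, y = 1 + v and expand: f = u**3 - 2*u**2*v + u*v**2 - 2*v**3 + v**2.
No constant or linear terms (consistent with a singular point). Quadratic part: v**2. Cubic part: u**3 - 2*u**2*v + u*v**2 - 2*v**3.
The quadratic part v**2 is a perfect square, so there is a single (double) tangent line v = 0, i.e. y = 1. Restricting the cubic part to that line (v = 0) leaves u**3 ≠ 0, so f is not divisible by v and the branch is v² ≈ -u**3 to lowest order — this is a cusp.
Classification: cusp.


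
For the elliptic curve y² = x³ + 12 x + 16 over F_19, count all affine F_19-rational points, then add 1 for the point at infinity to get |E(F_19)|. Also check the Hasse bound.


Affine points = {(0, 4), (0, 15), (5, 7), (5, 12), (6, 0), (7, 5), (7, 14), (8, 4), (8, 15), (9, 6), (9, 13), (11, 4), (11, 15), (12, 8), (12, 11)}; affine count = 15; |E(F_19)| = 16.

Discriminant check: Δ ∝ 4a³ + 27b² = 4·12³ + 27·16² = 4·1728 + 27·256 ≡ 11 (mod 19). Nonzero ⇒ E is nonsingular.
For each x ∈ F_19, compute rhs = x³ + 12·x + 16 mod 19, then count y ∈ F_19 with y² ≡ rhs.
  x = 0: rhs = 16, matching y values: 4, 15 (2 points).
  x = 1: rhs = 10, matching y values: none (0 points).
  x = 2: rhs = 10, matching y values: none (0 points).
  x = 3: rhs = 3, matching y values: none (0 points).
  x = 4: rhs = 14, matching y values: none (0 points).
  x = 5: rhs = 11, matching y values: 7, 12 (2 points).
  x = 6: rhs = 0, matching y values: 0 (1 points).
  x = 7: rhs = 6, matching y values: 5, 14 (2 points).
  x = 8: rhs = 16, matching y values: 4, 15 (2 points).
  x = 9: rhs = 17, matching y values: 6, 13 (2 points).
  x = 10: rhs = 15, matching y values: none (0 points).
  x = 11: rhs = 16, matching y values: 4, 15 (2 points).
  x = 12: rhs = 7, matching y values: 8, 11 (2 points).
  x = 13: rhs = 13, matching y values: none (0 points).
  x = 14: rhs = 2, matching y values: none (0 points).
  x = 15: rhs = 18, matching y values: none (0 points).
  x = 16: rhs = 10, matching y values: none (0 points).
  x = 17: rhs = 3, matching y values: none (0 points).
  x = 18: rhs = 3, matching y values: none (0 points).
Total affine count: 15.
Full point count |E(F_19)| = 15 + 1 = 16.
Hasse bound: |16 − (19+1)| = |-4| = 4 ≤ 2√19 ≈ 8.7178 ✓.


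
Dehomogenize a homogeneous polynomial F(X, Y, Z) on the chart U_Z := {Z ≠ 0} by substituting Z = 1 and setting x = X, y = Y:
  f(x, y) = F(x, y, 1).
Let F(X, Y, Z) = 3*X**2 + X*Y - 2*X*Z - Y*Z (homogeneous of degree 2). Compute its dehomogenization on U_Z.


f(x, y) = 3*x**2 + x*y - 2*x - y

On U_Z we set Z = 1. Each monomial c·X^i·Y^j·Z^k in F becomes c·x^i·y^j·1^k = c·x^i·y^j.
Substituting Z = 1: F(X, Y, 1) = 3*x**2 + x*y - 2*x - y.
Note: deg(f) ≤ deg(F) = 2; strict inequality happens when F is divisible by Z (lost terms).


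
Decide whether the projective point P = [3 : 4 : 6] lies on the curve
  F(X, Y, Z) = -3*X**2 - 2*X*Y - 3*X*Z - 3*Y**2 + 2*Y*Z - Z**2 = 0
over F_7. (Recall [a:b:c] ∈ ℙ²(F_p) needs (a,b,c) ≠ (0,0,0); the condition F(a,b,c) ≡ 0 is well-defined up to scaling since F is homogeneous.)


F(3,4,6) ≡ 6 (mod 7); P is NOT on the curve.

Evaluate F(3, 4, 6) term-by-term (mod 7).
  -3*X**2 ↦ -3·9·1·1 = -27
  -2*X*Y ↦ -2·3·4·1 = -24
  -3*X*Z ↦ -3·3·1·6 = -54
  -3*Y**2 ↦ -3·1·16·1 = -48
  2*Y*Z ↦ 2·1·4·6 = 48
  -Z**2 ↦ -1·1·1·36 = -36
Sum: F(3, 4, 6) = (-27) + (-24) + (-54) + (-48) + (48) + (-36) = -141.
Reducing mod 7: -141 ≡ 6 (mod 7).
Since F(a, b, c) ≡ 6 ≠ 0 (mod 7), P does NOT lie on the curve.


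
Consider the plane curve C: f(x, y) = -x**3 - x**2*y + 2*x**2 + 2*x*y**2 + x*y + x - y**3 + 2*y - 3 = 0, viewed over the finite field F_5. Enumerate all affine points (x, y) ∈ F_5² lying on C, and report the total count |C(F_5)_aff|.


Affine F_5-points: {(1, 4)}; count = 1.

For each of the 25 pairs (x, y) ∈ F_5², evaluate f(x, y) mod 5. Record the zeros.
  x = 0: [0↦2, 1↦3, 2↦3, 3↦1, 4↦1]  zeros at y ∈ ∅
  x = 1: [0↦4, 1↦2, 2↦3, 3↦1, 4↦0]  zeros at y ∈ {4}
  x = 2: [0↦4, 1↦2, 2↦2, 3↦3, 4↦4]  zeros at y ∈ ∅
  x = 3: [0↦1, 1↦2, 2↦4, 3↦1, 4↦2]  zeros at y ∈ ∅
  x = 4: [0↦4, 1↦1, 2↦3, 3↦4, 4↦3]  zeros at y ∈ ∅
Collecting zeros: affine points = {(1, 4)}.
Total count |C(F_5)_aff| = 1.


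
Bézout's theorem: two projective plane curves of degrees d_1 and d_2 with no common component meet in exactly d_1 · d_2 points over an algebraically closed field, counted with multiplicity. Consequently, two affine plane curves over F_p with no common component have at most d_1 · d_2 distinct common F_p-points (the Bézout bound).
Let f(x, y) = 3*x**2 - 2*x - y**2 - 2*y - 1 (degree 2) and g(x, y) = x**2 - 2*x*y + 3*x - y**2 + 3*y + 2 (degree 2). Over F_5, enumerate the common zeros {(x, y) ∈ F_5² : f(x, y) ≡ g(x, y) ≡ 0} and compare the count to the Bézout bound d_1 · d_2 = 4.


Common zeros: {(1, 3), (3, 0)}; count = 2; Bézout bound = 4.

deg(f) = 2, deg(g) = 2, so Bézout bound = 4.
Scan x ∈ F_5. For each x, list the y ∈ F_5 with f(x, y) ≡ 0 and those with g(x, y) ≡ 0 (mod 5); the common zeros in that column are the intersection.
  x = 0: f ≡ 0 at y ∈ {4}; g ≡ 0 at y ∈ ∅; common: ∅.
  x = 1: f ≡ 0 at y ∈ {0, 3}; g ≡ 0 at y ∈ {3}; common: {3}.
  x = 2: f ≡ 0 at y ∈ ∅; g ≡ 0 at y ∈ {1, 3}; common: ∅.
  x = 3: f ≡ 0 at y ∈ {0, 3}; g ≡ 0 at y ∈ {0, 2}; common: {0}.
  x = 4: f ≡ 0 at y ∈ {4}; g ≡ 0 at y ∈ {0}; common: ∅.
Collecting: common zeros = {(1, 3), (3, 0)}, so the count is 2.
Comparison with the Bézout bound: 2 ≤ 4 = deg(f)·deg(g), as expected for curves with no common component (the affine F_5-count falls short of the bound because intersections may lie at infinity, over extension fields, or carry multiplicity).


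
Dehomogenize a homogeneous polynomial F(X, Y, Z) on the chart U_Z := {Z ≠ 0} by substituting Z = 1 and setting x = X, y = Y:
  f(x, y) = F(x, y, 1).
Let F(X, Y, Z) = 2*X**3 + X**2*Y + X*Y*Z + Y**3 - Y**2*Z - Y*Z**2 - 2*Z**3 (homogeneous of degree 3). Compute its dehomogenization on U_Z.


f(x, y) = 2*x**3 + x**2*y + x*y + y**3 - y**2 - y - 2

On U_Z we set Z = 1. Each monomial c·X^i·Y^j·Z^k in F becomes c·x^i·y^j·1^k = c·x^i·y^j.
Substituting Z = 1: F(X, Y, 1) = 2*x**3 + x**2*y + x*y + y**3 - y**2 - y - 2.
Note: deg(f) ≤ deg(F) = 3; strict inequality happens when F is divisible by Z (lost terms).


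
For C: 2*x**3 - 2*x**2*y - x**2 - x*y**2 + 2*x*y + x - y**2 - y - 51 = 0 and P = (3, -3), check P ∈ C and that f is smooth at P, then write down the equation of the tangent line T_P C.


Tangent line at P: 70*x + 11*y - 177 = 0.

Step 1: f(3, -3) = 0, so P lies on C.
Step 2: partial derivatives
  f_x(x, y) = 6*x**2 - 4*x*y - 2*x - y**2 + 2*y + 1, f_y(x, y) = -2*x**2 - 2*x*y + 2*x - 2*y - 1.
  f_x(P) = 70, f_y(P) = 11 (gradient nonzero, so P is smooth).
Step 3: tangent line at P: 70·(x − 3) + 11·(y − -3) = 0.
Expanding: 70*x + 11*y - 177 = 0.


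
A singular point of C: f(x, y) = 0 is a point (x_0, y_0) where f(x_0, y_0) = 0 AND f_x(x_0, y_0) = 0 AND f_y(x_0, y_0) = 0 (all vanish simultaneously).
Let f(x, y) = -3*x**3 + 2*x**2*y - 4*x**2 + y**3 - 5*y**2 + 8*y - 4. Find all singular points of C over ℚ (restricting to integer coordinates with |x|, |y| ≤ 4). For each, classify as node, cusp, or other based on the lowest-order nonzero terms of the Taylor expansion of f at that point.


Singular points: {(0, 2)}; classification: cusp.

Compute partial derivatives:
  f_x = -9*x**2 + 4*x*y - 8*x.
  f_y = 2*x**2 + 3*y**2 - 10*y + 8.
Scan x_0 ∈ {−4, ..., 4}. For each x_0, f_y(x_0, y) is a polynomial in y; find its integer roots y ∈ {−4, ..., 4}, then test f_x and f at those candidates.
  x = -4: f_y(-4, y) = 3*y**2 - 10*y + 40; no integer root y with |y| ≤ 4.
  x = -3: f_y(-3, y) = 3*y**2 - 10*y + 26; no integer root y with |y| ≤ 4.
  x = -2: f_y(-2, y) = 3*y**2 - 10*y + 16; no integer root y with |y| ≤ 4.
  x = -1: f_y(-1, y) = 3*y**2 - 10*y + 10; no integer root y with |y| ≤ 4.
  x = 0: f_y(0, y) = 3*y**2 - 10*y + 8; vanishes at y ∈ {2}. (0, 2): f_x = 0, f = 0 — SINGULAR.
  x = 1: f_y(1, y) = 3*y**2 - 10*y + 10; no integer root y with |y| ≤ 4.
  x = 2: f_y(2, y) = 3*y**2 - 10*y + 16; no integer root y with |y| ≤ 4.
  x = 3: f_y(3, y) = 3*y**2 - 10*y + 26; no integer root y with |y| ≤ 4.
  x = 4: f_y(4, y) = 3*y**2 - 10*y + 40; no integer root y with |y| ≤ 4.
Only singular point on the grid: (0, 2).
Classify: substitute x = 0 + u, y = 2 + v and expand: f = -3*u**3 + 2*u**2*v + v**3 + v**2.
No constant or linear terms (consistent with a singular point). Quadratic part: v**2. Cubic part: -3*u**3 + 2*u**2*v + v**3.
The quadratic part v**2 is a perfect square, so there is a single (double) tangent line v = 0, i.e. y = 2. Restricting the cubic part to that line (v = 0) leaves -3*u**3 ≠ 0, so f is not divisible by v and the branch is v² ≈ 3*u**3 to lowest order — this is a cusp.
Classification: cusp.


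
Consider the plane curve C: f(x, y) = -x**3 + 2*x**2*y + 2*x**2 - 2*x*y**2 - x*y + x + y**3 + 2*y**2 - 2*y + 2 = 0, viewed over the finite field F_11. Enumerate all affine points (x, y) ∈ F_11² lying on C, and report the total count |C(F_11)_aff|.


Affine F_11-points: {(0, 7), (2, 5), (3, 10), (4, 9), (6, 7), (7, 8), (8, 0), (9, 3), (10, 7)}; count = 9.

For each of the 121 pairs (x, y) ∈ F_11², evaluate f(x, y) mod 11. Record the zeros.
  x = 0: [0↦2, 1↦3, 2↦3, 3↦8, 4↦2, 5↦2, 6↦3, 7↦0, 8↦10, 9↦6, 10↦5]  zeros at y ∈ {7}
  x = 1: [0↦4, 1↦4, 2↦10, 3↦6, 4↦9, 5↦3, 6↦5, 7↦10, 8↦2, 9↦9, 10↦4]  zeros at y ∈ ∅
  x = 2: [0↦4, 1↦7, 2↦1, 3↦3, 4↦8, 5↦0, 6↦7, 7↦2, 8↦2, 9↦2, 10↦8]  zeros at y ∈ {5}
  x = 3: [0↦7, 1↦6, 2↦3, 3↦4, 4↦4, 5↦9, 6↦3, 7↦3, 8↦4, 9↦1, 10↦0]  zeros at y ∈ {10}
  x = 4: [0↦7, 1↦6, 2↦10, 3↦3, 4↦2, 5↦2, 6↦9, 7↦7, 8↦2, 9↦0, 10↦7]  zeros at y ∈ {9}
  x = 5: [0↦9, 1↦1, 2↦5, 3↦5, 4↦7, 5↦6, 6↦8, 7↦8, 8↦1, 9↦4, 10↦1]  zeros at y ∈ ∅
  x = 6: [0↦7, 1↦7, 2↦4, 3↦4, 4↦2, 5↦4, 6↦5, 7↦0, 8↦6, 9↦7, 10↦9]  zeros at y ∈ {7}
  x = 7: [0↦6, 1↦7, 2↦1, 3↦5, 4↦3, 5↦1, 6↦5, 7↦10, 8↦0, 9↦3, 10↦3]  zeros at y ∈ {8}
  x = 8: [0↦0, 1↦6, 2↦1, 3↦2, 4↦4, 5↦2, 6↦2, 7↦10, 8↦10, 9↦8, 10↦10]  zeros at y ∈ {0}
  x = 9: [0↦5, 1↦9, 2↦9, 3↦0, 4↦10, 5↦1, 6↦1, 7↦5, 8↦8, 9↦5, 10↦2]  zeros at y ∈ {3}
  x = 10: [0↦4, 1↦10, 2↦8, 3↦4, 4↦4, 5↦3, 6↦7, 7↦0, 8↦10, 9↦10, 10↦6]  zeros at y ∈ {7}
Collecting zeros: affine points = {(0, 7), (2, 5), (3, 10), (4, 9), (6, 7), (7, 8), (8, 0), (9, 3), (10, 7)}.
Total count |C(F_11)_aff| = 9.


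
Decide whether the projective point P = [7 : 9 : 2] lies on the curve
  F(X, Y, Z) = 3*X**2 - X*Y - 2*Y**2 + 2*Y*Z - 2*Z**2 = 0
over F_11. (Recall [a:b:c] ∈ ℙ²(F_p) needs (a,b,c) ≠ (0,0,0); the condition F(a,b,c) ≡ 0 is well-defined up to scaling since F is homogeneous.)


F(7,9,2) ≡ 5 (mod 11); P is NOT on the curve.

Evaluate F(7, 9, 2) term-by-term (mod 11).
  3*X**2 ↦ 3·49·1·1 = 147
  -X*Y ↦ -1·7·9·1 = -63
  -2*Y**2 ↦ -2·1·81·1 = -162
  2*Y*Z ↦ 2·1·9·2 = 36
  -2*Z**2 ↦ -2·1·1·4 = -8
Sum: F(7, 9, 2) = (147) + (-63) + (-162) + (36) + (-8) = -50.
Reducing mod 11: -50 ≡ 5 (mod 11).
Since F(a, b, c) ≡ 5 ≠ 0 (mod 11), P does NOT lie on the curve.


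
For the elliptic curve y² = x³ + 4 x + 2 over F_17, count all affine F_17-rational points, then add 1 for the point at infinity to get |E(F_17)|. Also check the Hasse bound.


Affine points = {(0, 6), (0, 11), (2, 1), (2, 16), (6, 2), (6, 15), (7, 4), (7, 13), (8, 6), (8, 11), (9, 6), (9, 11), (11, 0)}; affine count = 13; |E(F_17)| = 14.

Discriminant check: Δ ∝ 4a³ + 27b² = 4·4³ + 27·2² = 4·64 + 27·4 ≡ 7 (mod 17). Nonzero ⇒ E is nonsingular.
For each x ∈ F_17, compute rhs = x³ + 4·x + 2 mod 17, then count y ∈ F_17 with y² ≡ rhs.
  x = 0: rhs = 2, matching y values: 6, 11 (2 points).
  x = 1: rhs = 7, matching y values: none (0 points).
  x = 2: rhs = 1, matching y values: 1, 16 (2 points).
  x = 3: rhs = 7, matching y values: none (0 points).
  x = 4: rhs = 14, matching y values: none (0 points).
  x = 5: rhs = 11, matching y values: none (0 points).
  x = 6: rhs = 4, matching y values: 2, 15 (2 points).
  x = 7: rhs = 16, matching y values: 4, 13 (2 points).
  x = 8: rhs = 2, matching y values: 6, 11 (2 points).
  x = 9: rhs = 2, matching y values: 6, 11 (2 points).
  x = 10: rhs = 5, matching y values: none (0 points).
  x = 11: rhs = 0, matching y values: 0 (1 points).
  x = 12: rhs = 10, matching y values: none (0 points).
  x = 13: rhs = 7, matching y values: none (0 points).
  x = 14: rhs = 14, matching y values: none (0 points).
  x = 15: rhs = 3, matching y values: none (0 points).
  x = 16: rhs = 14, matching y values: none (0 points).
Total affine count: 13.
Full point count |E(F_17)| = 13 + 1 = 14.
Hasse bound: |14 − (17+1)| = |-4| = 4 ≤ 2√17 ≈ 8.2462 ✓.


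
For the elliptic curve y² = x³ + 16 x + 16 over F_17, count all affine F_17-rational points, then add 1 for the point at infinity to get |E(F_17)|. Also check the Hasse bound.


Affine points = {(0, 4), (0, 13), (1, 4), (1, 13), (4, 5), (4, 12), (5, 0), (12, 7), (12, 10), (14, 3), (14, 14), (16, 4), (16, 13)}; affine count = 13; |E(F_17)| = 14.

Discriminant check: Δ ∝ 4a³ + 27b² = 4·16³ + 27·16² = 4·4096 + 27·256 ≡ 6 (mod 17). Nonzero ⇒ E is nonsingular.
For each x ∈ F_17, compute rhs = x³ + 16·x + 16 mod 17, then count y ∈ F_17 with y² ≡ rhs.
  x = 0: rhs = 16, matching y values: 4, 13 (2 points).
  x = 1: rhs = 16, matching y values: 4, 13 (2 points).
  x = 2: rhs = 5, matching y values: none (0 points).
  x = 3: rhs = 6, matching y values: none (0 points).
  x = 4: rhs = 8, matching y values: 5, 12 (2 points).
  x = 5: rhs = 0, matching y values: 0 (1 points).
  x = 6: rhs = 5, matching y values: none (0 points).
  x = 7: rhs = 12, matching y values: none (0 points).
  x = 8: rhs = 10, matching y values: none (0 points).
  x = 9: rhs = 5, matching y values: none (0 points).
  x = 10: rhs = 3, matching y values: none (0 points).
  x = 11: rhs = 10, matching y values: none (0 points).
  x = 12: rhs = 15, matching y values: 7, 10 (2 points).
  x = 13: rhs = 7, matching y values: none (0 points).
  x = 14: rhs = 9, matching y values: 3, 14 (2 points).
  x = 15: rhs = 10, matching y values: none (0 points).
  x = 16: rhs = 16, matching y values: 4, 13 (2 points).
Total affine count: 13.
Full point count |E(F_17)| = 13 + 1 = 14.
Hasse bound: |14 − (17+1)| = |-4| = 4 ≤ 2√17 ≈ 8.2462 ✓.


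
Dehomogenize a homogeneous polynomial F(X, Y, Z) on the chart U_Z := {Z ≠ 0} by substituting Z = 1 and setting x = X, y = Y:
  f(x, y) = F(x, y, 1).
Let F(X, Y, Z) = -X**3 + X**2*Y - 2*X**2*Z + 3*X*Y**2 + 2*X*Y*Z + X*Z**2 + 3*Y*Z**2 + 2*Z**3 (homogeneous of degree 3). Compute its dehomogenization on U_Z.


f(x, y) = -x**3 + x**2*y - 2*x**2 + 3*x*y**2 + 2*x*y + x + 3*y + 2

On U_Z we set Z = 1. Each monomial c·X^i·Y^j·Z^k in F becomes c·x^i·y^j·1^k = c·x^i·y^j.
Substituting Z = 1: F(X, Y, 1) = -x**3 + x**2*y - 2*x**2 + 3*x*y**2 + 2*x*y + x + 3*y + 2.
Note: deg(f) ≤ deg(F) = 3; strict inequality happens when F is divisible by Z (lost terms).


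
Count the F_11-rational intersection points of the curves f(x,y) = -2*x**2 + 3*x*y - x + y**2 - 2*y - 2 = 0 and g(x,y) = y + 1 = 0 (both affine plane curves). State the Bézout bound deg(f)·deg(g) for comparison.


Common zeros: ∅; count = 0; Bézout bound = 2.

deg(f) = 2, deg(g) = 1, so Bézout bound = 2.
Scan x ∈ F_11. For each x, list the y ∈ F_11 with f(x, y) ≡ 0 and those with g(x, y) ≡ 0 (mod 11); the common zeros in that column are the intersection.
  x = 0: f ≡ 0 at y ∈ {6, 7}; g ≡ 0 at y ∈ {10}; common: ∅.
  x = 1: f ≡ 0 at y ∈ ∅; g ≡ 0 at y ∈ {10}; common: ∅.
  x = 2: f ≡ 0 at y ∈ {2, 5}; g ≡ 0 at y ∈ {10}; common: ∅.
  x = 3: f ≡ 0 at y ∈ {6, 9}; g ≡ 0 at y ∈ {10}; common: ∅.
  x = 4: f ≡ 0 at y ∈ ∅; g ≡ 0 at y ∈ {10}; common: ∅.
  x = 5: f ≡ 0 at y ∈ {4, 5}; g ≡ 0 at y ∈ {10}; common: ∅.
  x = 6: f ≡ 0 at y ∈ {2, 4}; g ≡ 0 at y ∈ {10}; common: ∅.
  x = 7: f ≡ 0 at y ∈ ∅; g ≡ 0 at y ∈ {10}; common: ∅.
  x = 8: f ≡ 0 at y ∈ ∅; g ≡ 0 at y ∈ {10}; common: ∅.
  x = 9: f ≡ 0 at y ∈ ∅; g ≡ 0 at y ∈ {10}; common: ∅.
  x = 10: f ≡ 0 at y ∈ {7, 9}; g ≡ 0 at y ∈ {10}; common: ∅.
Collecting: common zeros = ∅, so the count is 0.
Comparison with the Bézout bound: 0 ≤ 2 = deg(f)·deg(g), as expected for curves with no common component (the affine F_11-count falls short of the bound because intersections may lie at infinity, over extension fields, or carry multiplicity).


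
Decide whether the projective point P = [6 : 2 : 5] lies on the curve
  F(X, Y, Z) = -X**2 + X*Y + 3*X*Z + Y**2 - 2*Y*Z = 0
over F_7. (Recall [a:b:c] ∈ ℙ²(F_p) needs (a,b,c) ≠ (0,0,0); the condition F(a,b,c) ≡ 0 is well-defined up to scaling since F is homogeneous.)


F(6,2,5) ≡ 1 (mod 7); P is NOT on the curve.

Evaluate F(6, 2, 5) term-by-term (mod 7).
  -X**2 ↦ -1·36·1·1 = -36
  X*Y ↦ 1·6·2·1 = 12
  3*X*Z ↦ 3·6·1·5 = 90
  Y**2 ↦ 1·1·4·1 = 4
  -2*Y*Z ↦ -2·1·2·5 = -20
Sum: F(6, 2, 5) = (-36) + (12) + (90) + (4) + (-20) = 50.
Reducing mod 7: 50 ≡ 1 (mod 7).
Since F(a, b, c) ≡ 1 ≠ 0 (mod 7), P does NOT lie on the curve.


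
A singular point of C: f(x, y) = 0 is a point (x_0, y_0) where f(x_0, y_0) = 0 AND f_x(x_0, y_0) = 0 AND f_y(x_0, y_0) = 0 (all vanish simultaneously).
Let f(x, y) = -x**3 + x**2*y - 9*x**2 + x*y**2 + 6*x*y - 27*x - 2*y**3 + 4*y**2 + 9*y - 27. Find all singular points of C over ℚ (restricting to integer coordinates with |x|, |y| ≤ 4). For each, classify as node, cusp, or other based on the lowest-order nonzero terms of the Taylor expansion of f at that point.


Singular points: {(-3, 0)}; classification: cusp.

Compute partial derivatives:
  f_x = -3*x**2 + 2*x*y - 18*x + y**2 + 6*y - 27.
  f_y = x**2 + 2*x*y + 6*x - 6*y**2 + 8*y + 9.
Scan x_0 ∈ {−4, ..., 4}. For each x_0, f_y(x_0, y) is a polynomial in y; find its integer roots y ∈ {−4, ..., 4}, then test f_x and f at those candidates.
  x = -4: f_y(-4, y) = 1 - 6*y**2; no integer root y with |y| ≤ 4.
  x = -3: f_y(-3, y) = -6*y**2 + 2*y; vanishes at y ∈ {0}. (-3, 0): f_x = 0, f = 0 — SINGULAR.
  x = -2: f_y(-2, y) = -6*y**2 + 4*y + 1; no integer root y with |y| ≤ 4.
  x = -1: f_y(-1, y) = -6*y**2 + 6*y + 4; no integer root y with |y| ≤ 4.
  x = 0: f_y(0, y) = -6*y**2 + 8*y + 9; no integer root y with |y| ≤ 4.
  x = 1: f_y(1, y) = -6*y**2 + 10*y + 16; vanishes at y ∈ {-1}. (1, -1): f_x = -55 ≠ 0.
  x = 2: f_y(2, y) = -6*y**2 + 12*y + 25; no integer root y with |y| ≤ 4.
  x = 3: f_y(3, y) = -6*y**2 + 14*y + 36; no integer root y with |y| ≤ 4.
  x = 4: f_y(4, y) = -6*y**2 + 16*y + 49; no integer root y with |y| ≤ 4.
Only singular point on the grid: (-3, 0).
Classify: substitute x = -3 + u, y = 0 + v and expand: f = -u**3 + u**2*v + u*v**2 - 2*v**3 + v**2.
No constant or linear terms (consistent with a singular point). Quadratic part: v**2. Cubic part: -u**3 + u**2*v + u*v**2 - 2*v**3.
The quadratic part v**2 is a perfect square, so there is a single (double) tangent line v = 0, i.e. y = 0. Restricting the cubic part to that line (v = 0) leaves -u**3 ≠ 0, so f is not divisible by v and the branch is v² ≈ u**3 to lowest order — this is a cusp.
Classification: cusp.


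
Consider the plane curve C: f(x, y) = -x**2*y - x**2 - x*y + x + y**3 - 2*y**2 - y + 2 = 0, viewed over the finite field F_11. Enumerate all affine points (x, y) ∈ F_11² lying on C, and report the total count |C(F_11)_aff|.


Affine F_11-points: {(0, 1), (0, 2), (0, 10), (1, 4), (2, 0), (4, 7), (5, 4), (7, 2), (8, 3), (9, 7), (10, 0)}; count = 11.

For each of the 121 pairs (x, y) ∈ F_11², evaluate f(x, y) mod 11. Record the zeros.
  x = 0: [0↦2, 1↦0, 2↦0, 3↦8, 4↦8, 5↦6, 6↦8, 7↦9, 8↦4, 9↦10, 10↦0]  zeros at y ∈ {1, 2, 10}
  x = 1: [0↦2, 1↦9, 2↦7, 3↦2, 4↦0, 5↦7, 6↦7, 7↦6, 8↦10, 9↦3, 10↦2]  zeros at y ∈ {4}
  x = 2: [0↦0, 1↦3, 2↦8, 3↦10, 4↦4, 5↦7, 6↦3, 7↦9, 8↦9, 9↦9, 10↦4]  zeros at y ∈ {0}
  x = 3: [0↦7, 1↦4, 2↦3, 3↦10, 4↦9, 5↦6, 6↦7, 7↦7, 8↦1, 9↦6, 10↦6]  zeros at y ∈ ∅
  x = 4: [0↦1, 1↦1, 2↦3, 3↦2, 4↦4, 5↦4, 6↦8, 7↦0, 8↦8, 9↦5, 10↦8]  zeros at y ∈ {7}
  x = 5: [0↦4, 1↦5, 2↦8, 3↦8, 4↦0, 5↦1, 6↦6, 7↦10, 8↦8, 9↦6, 10↦10]  zeros at y ∈ {4}
  x = 6: [0↦5, 1↦5, 2↦7, 3↦6, 4↦8, 5↦8, 6↦1, 7↦4, 8↦1, 9↦9, 10↦1]  zeros at y ∈ ∅
  x = 7: [0↦4, 1↦1, 2↦0, 3↦7, 4↦6, 5↦3, 6↦4, 7↦4, 8↦9, 9↦3, 10↦3]  zeros at y ∈ {2}
  x = 8: [0↦1, 1↦4, 2↦9, 3↦0, 4↦5, 5↦8, 6↦4, 7↦10, 8↦10, 9↦10, 10↦5]  zeros at y ∈ {3}
  x = 9: [0↦7, 1↦3, 2↦1, 3↦7, 4↦5, 5↦1, 6↦1, 7↦0, 8↦4, 9↦8, 10↦7]  zeros at y ∈ {7}
  x = 10: [0↦0, 1↦9, 2↦9, 3↦6, 4↦6, 5↦4, 6↦6, 7↦7, 8↦2, 9↦8, 10↦9]  zeros at y ∈ {0}
Collecting zeros: affine points = {(0, 1), (0, 2), (0, 10), (1, 4), (2, 0), (4, 7), (5, 4), (7, 2), (8, 3), (9, 7), (10, 0)}.
Total count |C(F_11)_aff| = 11.


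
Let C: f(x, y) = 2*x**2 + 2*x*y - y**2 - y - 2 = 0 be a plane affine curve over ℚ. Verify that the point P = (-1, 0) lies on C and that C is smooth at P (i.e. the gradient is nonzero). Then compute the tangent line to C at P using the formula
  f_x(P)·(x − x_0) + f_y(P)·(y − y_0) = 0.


Tangent line at P: -4*x - 3*y - 4 = 0.

Step 1: f(-1, 0) = 0, so P lies on C.
Step 2: partial derivatives
  f_x(x, y) = 4*x + 2*y, f_y(x, y) = 2*x - 2*y - 1.
  f_x(P) = -4, f_y(P) = -3 (gradient nonzero, so P is smooth).
Step 3: tangent line at P: -4·(x − -1) + -3·(y − 0) = 0.
Expanding: -4*x - 3*y - 4 = 0.


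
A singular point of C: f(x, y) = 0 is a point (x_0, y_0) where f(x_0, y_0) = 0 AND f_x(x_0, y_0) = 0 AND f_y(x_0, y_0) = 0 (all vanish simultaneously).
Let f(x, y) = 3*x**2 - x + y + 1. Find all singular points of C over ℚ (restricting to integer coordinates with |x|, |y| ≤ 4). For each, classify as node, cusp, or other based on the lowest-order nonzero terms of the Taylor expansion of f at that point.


No singular points in the scanned grid; C is smooth there.

Compute partial derivatives:
  f_x = 6*x - 1.
  f_y = 1.
f_y = 1 is a nonzero constant, so f_y never vanishes: no point (x, y) can satisfy f = f_x = f_y = 0. In particular no (x, y) ∈ {−4, ..., 4}² is singular; the curve is smooth.


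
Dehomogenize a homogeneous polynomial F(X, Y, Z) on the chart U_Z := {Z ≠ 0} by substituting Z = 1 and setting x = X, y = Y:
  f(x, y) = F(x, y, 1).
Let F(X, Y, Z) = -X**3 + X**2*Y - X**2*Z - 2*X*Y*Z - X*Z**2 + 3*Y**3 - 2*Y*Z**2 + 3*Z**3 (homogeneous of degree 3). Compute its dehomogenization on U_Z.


f(x, y) = -x**3 + x**2*y - x**2 - 2*x*y - x + 3*y**3 - 2*y + 3

On U_Z we set Z = 1. Each monomial c·X^i·Y^j·Z^k in F becomes c·x^i·y^j·1^k = c·x^i·y^j.
Substituting Z = 1: F(X, Y, 1) = -x**3 + x**2*y - x**2 - 2*x*y - x + 3*y**3 - 2*y + 3.
Note: deg(f) ≤ deg(F) = 3; strict inequality happens when F is divisible by Z (lost terms).


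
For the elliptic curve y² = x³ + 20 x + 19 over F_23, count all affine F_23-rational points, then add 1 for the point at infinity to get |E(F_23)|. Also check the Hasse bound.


Affine points = {(4, 5), (4, 18), (8, 1), (8, 22), (9, 10), (9, 13), (10, 0), (11, 11), (11, 12), (12, 3), (12, 20), (18, 1), (18, 22), (19, 6), (19, 17), (20, 1), (20, 22)}; affine count = 17; |E(F_23)| = 18.

Discriminant check: Δ ∝ 4a³ + 27b² = 4·20³ + 27·19² = 4·8000 + 27·361 ≡ 2 (mod 23). Nonzero ⇒ E is nonsingular.
For each x ∈ F_23, compute rhs = x³ + 20·x + 19 mod 23, then count y ∈ F_23 with y² ≡ rhs.
  x = 0: rhs = 19, matching y values: none (0 points).
  x = 1: rhs = 17, matching y values: none (0 points).
  x = 2: rhs = 21, matching y values: none (0 points).
  x = 3: rhs = 14, matching y values: none (0 points).
  x = 4: rhs = 2, matching y values: 5, 18 (2 points).
  x = 5: rhs = 14, matching y values: none (0 points).
  x = 6: rhs = 10, matching y values: none (0 points).
  x = 7: rhs = 19, matching y values: none (0 points).
  x = 8: rhs = 1, matching y values: 1, 22 (2 points).
  x = 9: rhs = 8, matching y values: 10, 13 (2 points).
  x = 10: rhs = 0, matching y values: 0 (1 points).
  x = 11: rhs = 6, matching y values: 11, 12 (2 points).
  x = 12: rhs = 9, matching y values: 3, 20 (2 points).
  x = 13: rhs = 15, matching y values: none (0 points).
  x = 14: rhs = 7, matching y values: none (0 points).
  x = 15: rhs = 14, matching y values: none (0 points).
  x = 16: rhs = 19, matching y values: none (0 points).
  x = 17: rhs = 5, matching y values: none (0 points).
  x = 18: rhs = 1, matching y values: 1, 22 (2 points).
  x = 19: rhs = 13, matching y values: 6, 17 (2 points).
  x = 20: rhs = 1, matching y values: 1, 22 (2 points).
  x = 21: rhs = 17, matching y values: none (0 points).
  x = 22: rhs = 21, matching y values: none (0 points).
Total affine count: 17.
Full point count |E(F_23)| = 17 + 1 = 18.
Hasse bound: |18 − (23+1)| = |-6| = 6 ≤ 2√23 ≈ 9.5917 ✓.


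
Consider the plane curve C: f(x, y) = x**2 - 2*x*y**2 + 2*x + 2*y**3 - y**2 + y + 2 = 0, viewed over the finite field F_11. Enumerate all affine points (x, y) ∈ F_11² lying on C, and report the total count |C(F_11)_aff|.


Affine F_11-points: {(1, 2), (2, 3), (3, 3), (5, 2), (7, 5), (8, 5)}; count = 6.

For each of the 121 pairs (x, y) ∈ F_11², evaluate f(x, y) mod 11. Record the zeros.
  x = 0: [0↦2, 1↦4, 2↦5, 3↦6, 4↦8, 5↦1, 6↦8, 7↦8, 8↦2, 9↦2, 10↦9]  zeros at y ∈ ∅
  x = 1: [0↦5, 1↦5, 2↦0, 3↦2, 4↦1, 5↦9, 6↦5, 7↦1, 8↦9, 9↦8, 10↦10]  zeros at y ∈ {2}
  x = 2: [0↦10, 1↦8, 2↦8, 3↦0, 4↦7, 5↦8, 6↦4, 7↦7, 8↦7, 9↦5, 10↦2]  zeros at y ∈ {3}
  x = 3: [0↦6, 1↦2, 2↦7, 3↦0, 4↦4, 5↦9, 6↦5, 7↦4, 8↦7, 9↦4, 10↦7]  zeros at y ∈ {3}
  x = 4: [0↦4, 1↦9, 2↦8, 3↦2, 4↦3, 5↦1, 6↦8, 7↦3, 8↦9, 9↦5, 10↦3]  zeros at y ∈ ∅
  x = 5: [0↦4, 1↦7, 2↦0, 3↦6, 4↦4, 5↦6, 6↦2, 7↦4, 8↦2, 9↦8, 10↦1]  zeros at y ∈ {2}
  x = 6: [0↦6, 1↦7, 2↦5, 3↦1, 4↦7, 5↦2, 6↦9, 7↦7, 8↦8, 9↦2, 10↦1]  zeros at y ∈ ∅
  x = 7: [0↦10, 1↦9, 2↦1, 3↦9, 4↦1, 5↦0, 6↦7, 7↦1, 8↦5, 9↦9, 10↦3]  zeros at y ∈ {5}
  x = 8: [0↦5, 1↦2, 2↦10, 3↦8, 4↦8, 5↦0, 6↦7, 7↦8, 8↦4, 9↦7, 10↦7]  zeros at y ∈ {5}
  x = 9: [0↦2, 1↦8, 2↦10, 3↦9, 4↦6, 5↦2, 6↦9, 7↦6, 8↦5, 9↦7, 10↦2]  zeros at y ∈ ∅
  x = 10: [0↦1, 1↦5, 2↦1, 3↦1, 4↦6, 5↦6, 6↦2, 7↦6, 8↦8, 9↦9, 10↦10]  zeros at y ∈ ∅
Collecting zeros: affine points = {(1, 2), (2, 3), (3, 3), (5, 2), (7, 5), (8, 5)}.
Total count |C(F_11)_aff| = 6.


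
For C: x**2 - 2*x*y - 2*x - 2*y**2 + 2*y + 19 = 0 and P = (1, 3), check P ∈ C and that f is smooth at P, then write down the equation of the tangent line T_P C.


Tangent line at P: -6*x - 12*y + 42 = 0.

Step 1: f(1, 3) = 0, so P lies on C.
Step 2: partial derivatives
  f_x(x, y) = 2*x - 2*y - 2, f_y(x, y) = -2*x - 4*y + 2.
  f_x(P) = -6, f_y(P) = -12 (gradient nonzero, so P is smooth).
Step 3: tangent line at P: -6·(x − 1) + -12·(y − 3) = 0.
Expanding: -6*x - 12*y + 42 = 0.
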